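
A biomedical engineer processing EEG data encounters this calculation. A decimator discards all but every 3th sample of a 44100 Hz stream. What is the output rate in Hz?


Decimation reduces the sample rate:
fs_out = fs_in / M
       = 44100 / 3
       = 14700.0 Hz

14700.0 Hz


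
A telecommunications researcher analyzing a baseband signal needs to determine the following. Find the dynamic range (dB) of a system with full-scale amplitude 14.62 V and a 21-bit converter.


Dynamic range from full-scale to LSB:
V_min = V_max / 2^bits = 14.62 / 2^21
DR = 20 * log10(V_max / V_min)
   = 20 * log10(2^21)
   = 20 * 21 * log10(2)
   = 126.43 dB

126.43 dB


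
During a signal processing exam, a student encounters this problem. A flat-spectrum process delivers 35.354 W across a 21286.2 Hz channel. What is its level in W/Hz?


Power spectral density:
PSD = P / BW
    = 35.354 / 21286.2
    = 0.00166089 W/Hz

0.00166089 W/Hz


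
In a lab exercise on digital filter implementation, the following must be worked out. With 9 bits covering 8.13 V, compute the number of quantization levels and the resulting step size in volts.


Step 1 — number of quantization levels:
L = 2^N = 2^9 = 512

Step 2 — LSB step size:
delta = Vfs / L
      = 8.13 / 512
      = 0.01587891 V

Levels = 512; step size = 0.01587891 V


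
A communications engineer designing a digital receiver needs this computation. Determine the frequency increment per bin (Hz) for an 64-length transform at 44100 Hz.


DFT frequency resolution:
df = fs / N
   = 44100 / 64
   = 689.0625 Hz

689.0625 Hz


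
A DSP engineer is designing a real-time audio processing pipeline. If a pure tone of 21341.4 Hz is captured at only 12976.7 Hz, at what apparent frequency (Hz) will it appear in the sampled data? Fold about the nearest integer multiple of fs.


Compute the nearest integer multiple of fs to the signal:
n = round(21341.4 / 12976.7) = 2
f_alias = |21341.4 - 2 * 12976.7|
        = |21341.4 - 25953.4|
        = 4612.0 Hz

4612.0


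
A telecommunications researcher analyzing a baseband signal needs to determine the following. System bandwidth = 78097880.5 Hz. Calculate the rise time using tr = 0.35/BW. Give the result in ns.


Rise time from bandwidth relationship:
tr = 0.35 / BW
   = 0.35 / 78097880.5
   = 4.481555681e-09 s
   = 4.4816 ns

4.4816 ns


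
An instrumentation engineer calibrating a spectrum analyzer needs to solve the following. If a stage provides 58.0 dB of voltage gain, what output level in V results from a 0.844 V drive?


Output voltage from dB gain:
V_out = V_in * 10^(gain_dB / 20)
      = 0.844 * 10^(58.0 / 20)
      = 0.844 * 794.328235
      = 670.413 V

670.413 V


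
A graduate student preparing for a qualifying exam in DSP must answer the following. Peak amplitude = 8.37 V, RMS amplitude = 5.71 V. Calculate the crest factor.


Crest factor is the ratio of peak to RMS:
CF = V_peak / V_rms
   = 8.37 / 5.71
   = 1.4658

1.4658


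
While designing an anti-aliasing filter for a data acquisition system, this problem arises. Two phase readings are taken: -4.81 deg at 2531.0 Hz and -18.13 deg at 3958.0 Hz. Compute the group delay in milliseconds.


Group delay from phase difference:
tau = -d(phi)/d(omega)
d(phi) = -13.32 deg = -0.232478 rad
d(omega) = 2*pi*(3958.0 - 2531.0) = 8966.1054 rad/s
tau = -(-0.232478) / 8966.1054
    = 0.0259 ms

0.0259 ms


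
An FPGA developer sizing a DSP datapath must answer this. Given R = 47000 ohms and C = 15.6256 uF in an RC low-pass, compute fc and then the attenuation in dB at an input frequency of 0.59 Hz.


Step 1 — cutoff frequency:
fc = 1 / (2*pi*R*C)
C = 15.6256 uF = 1.56256e-05 F
fc = 1 / (2*pi*47000*1.56256e-05)
   = 0.216713 Hz

Step 2 — magnitude at f = 0.59 Hz:
|H(f)| = 1 / sqrt(1 + (f/fc)^2)
f/fc = 0.59 / 0.216713 = 2.722495
|H| = 1 / sqrt(1 + 7.411979) = 0.344787
|H|_dB = 20*log10(0.344787) = -9.25 dB

fc = 0.216713 Hz; |H(0.59 Hz)| = -9.25 dB


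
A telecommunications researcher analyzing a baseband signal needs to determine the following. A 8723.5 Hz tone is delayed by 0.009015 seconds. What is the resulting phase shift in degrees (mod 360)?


Phase shift from frequency and time delay:
phi = 360 * f * t_delay
    = 360 * 8723.5 * 0.009015
    = 28311.25 degrees
    mod 360 = 231.25 degrees

231.25 degrees


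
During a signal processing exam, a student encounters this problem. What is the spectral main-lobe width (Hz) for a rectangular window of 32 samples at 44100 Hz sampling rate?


Main lobe width for a rectangular window:
Width = 2 * fs / N
      = 2 * 44100 / 32
      = 88200 / 32
      = 2756.25 Hz

2756.25 Hz


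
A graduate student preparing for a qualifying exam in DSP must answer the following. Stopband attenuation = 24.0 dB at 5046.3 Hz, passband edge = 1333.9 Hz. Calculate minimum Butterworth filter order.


Butterworth filter order formula:
n = log10(10^(A/10) - 1) / (2 * log10(f_stop/f_pass))
10^(24.0/10) - 1 = 250.1886
f_stop/f_pass = 5046.3 / 1333.9 = 3.7831
n = 2.0752 -> ceil = 3

3


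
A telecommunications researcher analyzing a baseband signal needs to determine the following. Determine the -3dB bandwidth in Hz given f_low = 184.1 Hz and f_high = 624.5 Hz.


Bandwidth is the difference of -3dB frequencies:
BW = f_high - f_low
   = 624.5 - 184.1
   = 440.4 Hz

440.4 Hz


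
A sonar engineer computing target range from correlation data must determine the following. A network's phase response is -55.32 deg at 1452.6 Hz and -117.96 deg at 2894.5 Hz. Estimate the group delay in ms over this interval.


Group delay from phase difference:
tau = -d(phi)/d(omega)
d(phi) = -62.64 deg = -1.093274 rad
d(omega) = 2*pi*(2894.5 - 1452.6) = 9059.7249 rad/s
tau = -(-1.093274) / 9059.7249
    = 0.1207 ms

0.1207 ms


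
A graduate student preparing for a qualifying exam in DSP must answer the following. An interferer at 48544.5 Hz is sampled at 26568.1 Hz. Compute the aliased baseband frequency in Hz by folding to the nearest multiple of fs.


Compute the nearest integer multiple of fs to the signal:
n = round(48544.5 / 26568.1) = 2
f_alias = |48544.5 - 2 * 26568.1|
        = |48544.5 - 53136.2|
        = 4591.7 Hz

4591.7


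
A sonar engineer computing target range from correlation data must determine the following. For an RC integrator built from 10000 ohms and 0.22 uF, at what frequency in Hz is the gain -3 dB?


Cutoff frequency of a first-order RC filter:
fc = 1 / (2 * pi * R * C)
C = 0.22 uF = 2.2e-07 F
fc = 1 / (2 * pi * 10000 * 2.2e-07)
   = 1 / 0.013823007675795
   = 72.343156 Hz

72.343156 Hz


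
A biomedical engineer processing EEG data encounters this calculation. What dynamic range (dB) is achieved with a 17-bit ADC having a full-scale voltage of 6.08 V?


Dynamic range from full-scale to LSB:
V_min = V_max / 2^bits = 6.08 / 2^17
DR = 20 * log10(V_max / V_min)
   = 20 * log10(2^17)
   = 20 * 17 * log10(2)
   = 102.35 dB

102.35 dB


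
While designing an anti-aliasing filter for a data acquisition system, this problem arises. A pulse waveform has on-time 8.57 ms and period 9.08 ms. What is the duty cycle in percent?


Duty cycle as a percentage:
DC = (t_on / T) * 100
   = (8.57 / 9.08) * 100
   = 0.943833 * 100
   = 94.38 %

94.38 %


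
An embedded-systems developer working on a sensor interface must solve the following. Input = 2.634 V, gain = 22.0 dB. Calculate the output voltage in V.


Output voltage from dB gain:
V_out = V_in * 10^(gain_dB / 20)
      = 2.634 * 10^(22.0 / 20)
      = 2.634 * 12.589254
      = 33.1601 V

33.1601 V


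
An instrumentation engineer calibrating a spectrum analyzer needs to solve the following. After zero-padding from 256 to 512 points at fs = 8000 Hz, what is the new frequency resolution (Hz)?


Frequency resolution after zero-padding:
N_padded = 256 * 2 = 512
df = fs / N_padded
   = 8000 / 512
   = 15.625 Hz

15.625 Hz


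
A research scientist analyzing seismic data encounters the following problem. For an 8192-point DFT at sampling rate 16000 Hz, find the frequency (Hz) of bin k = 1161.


Frequency of DFT bin k:
f_k = k * fs / N
    = 1161 * 16000 / 8192
    = 18576000 / 8192
    = 2267.578 Hz

2267.578 Hz


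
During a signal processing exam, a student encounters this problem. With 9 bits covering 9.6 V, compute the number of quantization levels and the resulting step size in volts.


Step 1 — number of quantization levels:
L = 2^N = 2^9 = 512

Step 2 — LSB step size:
delta = Vfs / L
      = 9.6 / 512
      = 0.01875 V

Levels = 512; step size = 0.01875 V


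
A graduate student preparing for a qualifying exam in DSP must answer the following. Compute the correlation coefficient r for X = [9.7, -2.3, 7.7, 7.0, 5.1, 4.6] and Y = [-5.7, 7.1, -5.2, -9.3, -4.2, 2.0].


Pearson correlation coefficient (population):
r = cov(X,Y) / (std(X) * std(Y))
Mean X = 5.3, Mean Y = -2.55
Cov(X,Y) = -17.981667
Std(X) = 3.792537, Std(Y) = 5.462829
r = -0.8679

-0.8679


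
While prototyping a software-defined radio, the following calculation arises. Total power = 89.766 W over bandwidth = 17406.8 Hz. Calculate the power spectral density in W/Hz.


Power spectral density:
PSD = P / BW
    = 89.766 / 17406.8
    = 0.00515695 W/Hz

0.00515695 W/Hz


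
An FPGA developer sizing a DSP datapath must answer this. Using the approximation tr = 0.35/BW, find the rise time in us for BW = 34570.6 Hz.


Rise time from bandwidth relationship:
tr = 0.35 / BW
   = 0.35 / 34570.6
   = 1.012420959e-05 s
   = 10.1242 us

10.1242 us


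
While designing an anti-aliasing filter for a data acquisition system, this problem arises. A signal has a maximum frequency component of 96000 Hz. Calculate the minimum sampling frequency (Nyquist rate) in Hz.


The Nyquist rate is twice the maximum frequency component.
fs_min = 2 * fmax
      = 2 * 96000
      = 192000 Hz

192000


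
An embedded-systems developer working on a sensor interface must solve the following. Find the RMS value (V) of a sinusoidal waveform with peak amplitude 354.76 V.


RMS voltage for a sinusoidal waveform:
V_rms = V_peak / sqrt(2)
      = 354.76 / 1.414214
      = 250.853 V

250.853 V


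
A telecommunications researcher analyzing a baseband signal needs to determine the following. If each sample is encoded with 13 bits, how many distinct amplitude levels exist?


Number of quantization levels = 2^N
= 2^13
= 8192

8192


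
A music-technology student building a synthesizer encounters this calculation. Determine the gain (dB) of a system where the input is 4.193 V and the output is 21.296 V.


Voltage gain in dB:
G = 20 * log10(Vout / Vin)
  = 20 * log10(21.296 / 4.193)
  = 20 * log10(5.078941)
  = 20 * 0.705773
  = 14.12 dB

14.12 dB


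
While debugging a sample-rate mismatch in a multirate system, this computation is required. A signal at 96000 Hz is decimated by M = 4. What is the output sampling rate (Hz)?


Decimation reduces the sample rate:
fs_out = fs_in / M
       = 96000 / 4
       = 24000.0 Hz

24000.0 Hz


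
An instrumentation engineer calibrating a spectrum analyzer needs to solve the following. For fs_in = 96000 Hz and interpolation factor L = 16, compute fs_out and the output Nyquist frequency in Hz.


Step 1 — output sample rate after interpolation by L:
fs_out = L * fs_in = 16 * 96000 = 1536000 Hz

Step 2 — Nyquist frequency of the output stream:
f_Nyq = fs_out / 2 = 1536000 / 2 = 768000.0 Hz

fs_out = 1536000 Hz; f_Nyquist = 768000.0 Hz


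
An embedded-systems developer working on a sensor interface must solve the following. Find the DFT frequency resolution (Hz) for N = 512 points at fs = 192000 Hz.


DFT frequency resolution:
df = fs / N
   = 192000 / 512
   = 375.0 Hz

375.0 Hz


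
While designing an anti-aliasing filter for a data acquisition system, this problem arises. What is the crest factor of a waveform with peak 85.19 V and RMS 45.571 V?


Crest factor is the ratio of peak to RMS:
CF = V_peak / V_rms
   = 85.19 / 45.571
   = 1.8694

1.8694


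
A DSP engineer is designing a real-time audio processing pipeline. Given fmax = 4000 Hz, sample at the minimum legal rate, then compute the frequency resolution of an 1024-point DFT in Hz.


Step 1 — Nyquist sampling rate:
fs = 2 * fmax = 2 * 4000 = 8000 Hz

Step 2 — DFT bin spacing:
df = fs / N = 8000 / 1024 = 7.8125 Hz

7.8125 Hz


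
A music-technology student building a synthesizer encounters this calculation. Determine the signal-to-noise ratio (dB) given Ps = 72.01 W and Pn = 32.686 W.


SNR in decibels:
SNR = 10 * log10(Ps / Pn)
    = 10 * log10(72.01 / 32.686)
    = 10 * log10(2.2031)
    = 10 * 0.343
    = 3.43 dB

3.43 dB


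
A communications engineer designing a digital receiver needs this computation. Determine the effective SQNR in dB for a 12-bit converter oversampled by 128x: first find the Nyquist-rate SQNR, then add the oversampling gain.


Step 1 — baseline SQNR at Nyquist:
SQNR_base = 6.02*N + 1.76
          = 6.02*12 + 1.76
          = 74.0 dB

Step 2 — oversampling processing gain:
G = 10*log10(OSR) = 10*log10(128) = 21.07 dB

Step 3 — total:
SQNR_total = 74.0 + 21.07 = 95.07 dB

Base SQNR = 74.0 dB; oversampled SQNR = 95.07 dB


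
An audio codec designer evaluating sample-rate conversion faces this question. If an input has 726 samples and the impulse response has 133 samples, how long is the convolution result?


Linear convolution output length:
L = N + M - 1
  = 726 + 133 - 1
  = 858 samples

858


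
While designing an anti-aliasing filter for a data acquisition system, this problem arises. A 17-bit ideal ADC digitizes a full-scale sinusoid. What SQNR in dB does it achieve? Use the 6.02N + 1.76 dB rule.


Theoretical SNR for a full-scale sinusoid:
SNR = 6.02 * N + 1.76
    = 6.02 * 17 + 1.76
    = 102.34 + 1.76
    = 104.1 dB

104.1 dB


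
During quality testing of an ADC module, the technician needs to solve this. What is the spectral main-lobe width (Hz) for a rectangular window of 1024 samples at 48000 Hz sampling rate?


Main lobe width for a rectangular window:
Width = 2 * fs / N
      = 2 * 48000 / 1024
      = 96000 / 1024
      = 93.75 Hz

93.75 Hz


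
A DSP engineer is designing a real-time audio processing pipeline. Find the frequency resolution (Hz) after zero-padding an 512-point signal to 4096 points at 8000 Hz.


Frequency resolution after zero-padding:
N_padded = 512 * 8 = 4096
df = fs / N_padded
   = 8000 / 4096
   = 1.9531 Hz

1.9531 Hz


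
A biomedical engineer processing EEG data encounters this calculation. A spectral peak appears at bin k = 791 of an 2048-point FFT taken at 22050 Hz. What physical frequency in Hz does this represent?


Frequency of DFT bin k:
f_k = k * fs / N
    = 791 * 22050 / 2048
    = 17441550 / 2048
    = 8516.382 Hz

8516.382 Hz


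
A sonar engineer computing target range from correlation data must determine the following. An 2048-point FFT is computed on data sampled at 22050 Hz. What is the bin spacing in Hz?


DFT frequency resolution:
df = fs / N
   = 22050 / 2048
   = 10.7666 Hz

10.7666 Hz


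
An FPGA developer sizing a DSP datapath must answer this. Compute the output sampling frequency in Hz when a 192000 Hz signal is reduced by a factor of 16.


Decimation reduces the sample rate:
fs_out = fs_in / M
       = 192000 / 16
       = 12000.0 Hz

12000.0 Hz


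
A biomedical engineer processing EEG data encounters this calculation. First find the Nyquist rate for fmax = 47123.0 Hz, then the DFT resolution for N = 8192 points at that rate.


Step 1 — Nyquist sampling rate:
fs = 2 * fmax = 2 * 47123.0 = 94246.0 Hz

Step 2 — DFT bin spacing:
df = fs / N = 94246.0 / 8192 = 11.5046 Hz

11.5046 Hz


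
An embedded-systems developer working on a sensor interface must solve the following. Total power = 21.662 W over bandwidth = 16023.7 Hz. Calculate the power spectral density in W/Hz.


Power spectral density:
PSD = P / BW
    = 21.662 / 16023.7
    = 0.00135187 W/Hz

0.00135187 W/Hz


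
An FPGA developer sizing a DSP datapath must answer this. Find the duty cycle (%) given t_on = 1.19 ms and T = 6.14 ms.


Duty cycle as a percentage:
DC = (t_on / T) * 100
   = (1.19 / 6.14) * 100
   = 0.193811 * 100
   = 19.38 %

19.38 %


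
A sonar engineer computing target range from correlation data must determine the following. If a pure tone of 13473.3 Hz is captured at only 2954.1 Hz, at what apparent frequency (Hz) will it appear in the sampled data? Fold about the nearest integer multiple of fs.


Compute the nearest integer multiple of fs to the signal:
n = round(13473.3 / 2954.1) = 5
f_alias = |13473.3 - 5 * 2954.1|
        = |13473.3 - 14770.5|
        = 1297.2 Hz

1297.2


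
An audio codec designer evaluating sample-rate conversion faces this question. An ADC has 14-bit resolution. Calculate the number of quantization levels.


Number of quantization levels = 2^N
= 2^14
= 16384

16384


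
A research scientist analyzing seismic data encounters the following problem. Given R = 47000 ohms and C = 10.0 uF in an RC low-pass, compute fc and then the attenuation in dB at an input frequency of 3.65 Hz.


Step 1 — cutoff frequency:
fc = 1 / (2*pi*R*C)
C = 10.0 uF = 1e-05 F
fc = 1 / (2*pi*47000*1e-05)
   = 0.338628 Hz

Step 2 — magnitude at f = 3.65 Hz:
|H(f)| = 1 / sqrt(1 + (f/fc)^2)
f/fc = 3.65 / 0.338628 = 10.77879
|H| = 1 / sqrt(1 + 116.182314) = 0.0923781
|H|_dB = 20*log10(0.0923781) = -20.69 dB

fc = 0.338628 Hz; |H(3.65 Hz)| = -20.69 dB


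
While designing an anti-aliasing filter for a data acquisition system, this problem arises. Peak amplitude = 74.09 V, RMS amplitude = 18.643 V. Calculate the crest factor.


Crest factor is the ratio of peak to RMS:
CF = V_peak / V_rms
   = 74.09 / 18.643
   = 3.9741

3.9741


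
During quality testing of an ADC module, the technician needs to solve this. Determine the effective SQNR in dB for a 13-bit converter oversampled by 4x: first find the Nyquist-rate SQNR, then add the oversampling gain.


Step 1 — baseline SQNR at Nyquist:
SQNR_base = 6.02*N + 1.76
          = 6.02*13 + 1.76
          = 80.02 dB

Step 2 — oversampling processing gain:
G = 10*log10(OSR) = 10*log10(4) = 6.02 dB

Step 3 — total:
SQNR_total = 80.02 + 6.02 = 86.04 dB

Base SQNR = 80.02 dB; oversampled SQNR = 86.04 dB


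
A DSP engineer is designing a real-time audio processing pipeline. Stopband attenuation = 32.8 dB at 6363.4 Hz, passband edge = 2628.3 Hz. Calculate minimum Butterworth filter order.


Butterworth filter order formula:
n = log10(10^(A/10) - 1) / (2 * log10(f_stop/f_pass))
10^(32.8/10) - 1 = 1904.4607
f_stop/f_pass = 6363.4 / 2628.3 = 2.4211
n = 4.2704 -> ceil = 5

5


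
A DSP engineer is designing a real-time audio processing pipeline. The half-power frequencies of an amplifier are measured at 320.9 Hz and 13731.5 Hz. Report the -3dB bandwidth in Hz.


Bandwidth is the difference of -3dB frequencies:
BW = f_high - f_low
   = 13731.5 - 320.9
   = 13410.6 Hz

13410.6 Hz


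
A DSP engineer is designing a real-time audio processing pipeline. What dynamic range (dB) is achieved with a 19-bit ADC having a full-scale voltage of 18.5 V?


Dynamic range from full-scale to LSB:
V_min = V_max / 2^bits = 18.5 / 2^19
DR = 20 * log10(V_max / V_min)
   = 20 * log10(2^19)
   = 20 * 19 * log10(2)
   = 114.39 dB

114.39 dB


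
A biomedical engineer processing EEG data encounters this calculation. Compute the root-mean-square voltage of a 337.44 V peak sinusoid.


RMS voltage for a sinusoidal waveform:
V_rms = V_peak / sqrt(2)
      = 337.44 / 1.414214
      = 238.606 V

238.606 V


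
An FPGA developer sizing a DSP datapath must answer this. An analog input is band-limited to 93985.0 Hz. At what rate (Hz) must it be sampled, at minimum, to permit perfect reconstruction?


The Nyquist rate is twice the maximum frequency component.
fs_min = 2 * fmax
      = 2 * 93985.0
      = 187970.0 Hz

187970.0


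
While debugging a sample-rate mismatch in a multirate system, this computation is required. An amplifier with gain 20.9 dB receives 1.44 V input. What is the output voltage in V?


Output voltage from dB gain:
V_out = V_in * 10^(gain_dB / 20)
      = 1.44 * 10^(20.9 / 20)
      = 1.44 * 11.091748
      = 15.9721 V

15.9721 V


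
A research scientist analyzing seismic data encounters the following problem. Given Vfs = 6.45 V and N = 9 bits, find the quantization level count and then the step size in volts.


Step 1 — number of quantization levels:
L = 2^N = 2^9 = 512

Step 2 — LSB step size:
delta = Vfs / L
      = 6.45 / 512
      = 0.01259766 V

Levels = 512; step size = 0.01259766 V


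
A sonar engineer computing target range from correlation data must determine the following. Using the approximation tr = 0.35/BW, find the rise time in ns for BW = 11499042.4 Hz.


Rise time from bandwidth relationship:
tr = 0.35 / BW
   = 0.35 / 11499042.4
   = 3.043731711e-08 s
   = 30.4373 ns

30.4373 ns


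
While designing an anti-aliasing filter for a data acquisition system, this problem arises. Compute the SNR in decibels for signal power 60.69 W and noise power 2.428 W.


SNR in decibels:
SNR = 10 * log10(Ps / Pn)
    = 10 * log10(60.69 / 2.428)
    = 10 * log10(24.9959)
    = 10 * 1.3979
    = 13.98 dB

13.98 dB


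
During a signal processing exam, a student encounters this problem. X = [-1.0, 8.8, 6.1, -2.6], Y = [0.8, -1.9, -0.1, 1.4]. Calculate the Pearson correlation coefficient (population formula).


Pearson correlation coefficient (population):
r = cov(X,Y) / (std(X) * std(Y))
Mean X = 2.825, Mean Y = 0.05
Cov(X,Y) = -5.58375
Std(X) = 4.756246, Std(Y) = 1.245994
r = -0.9422

-0.9422


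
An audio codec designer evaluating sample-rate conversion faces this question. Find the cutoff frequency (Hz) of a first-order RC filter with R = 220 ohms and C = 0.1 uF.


Cutoff frequency of a first-order RC filter:
fc = 1 / (2 * pi * R * C)
C = 0.1 uF = 1e-07 F
fc = 1 / (2 * pi * 220 * 1e-07)
   = 1 / 0.00013823007675795
   = 7234.315595 Hz

7234.315595 Hz


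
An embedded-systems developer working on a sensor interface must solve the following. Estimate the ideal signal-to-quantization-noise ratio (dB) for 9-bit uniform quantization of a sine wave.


Theoretical SNR for a full-scale sinusoid:
SNR = 6.02 * N + 1.76
    = 6.02 * 9 + 1.76
    = 54.18 + 1.76
    = 55.94 dB

55.94 dB


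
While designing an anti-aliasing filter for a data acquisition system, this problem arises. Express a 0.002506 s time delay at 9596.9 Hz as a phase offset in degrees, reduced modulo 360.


Phase shift from frequency and time delay:
phi = 360 * f * t_delay
    = 360 * 9596.9 * 0.002506
    = 8657.94 degrees
    mod 360 = 17.94 degrees

17.94 degrees


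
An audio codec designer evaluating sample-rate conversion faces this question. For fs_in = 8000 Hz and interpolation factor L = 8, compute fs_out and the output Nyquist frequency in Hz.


Step 1 — output sample rate after interpolation by L:
fs_out = L * fs_in = 8 * 8000 = 64000 Hz

Step 2 — Nyquist frequency of the output stream:
f_Nyq = fs_out / 2 = 64000 / 2 = 32000.0 Hz

fs_out = 64000 Hz; f_Nyquist = 32000.0 Hz


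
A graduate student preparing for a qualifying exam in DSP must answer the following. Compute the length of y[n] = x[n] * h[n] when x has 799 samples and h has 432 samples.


Linear convolution output length:
L = N + M - 1
  = 799 + 432 - 1
  = 1230 samples

1230


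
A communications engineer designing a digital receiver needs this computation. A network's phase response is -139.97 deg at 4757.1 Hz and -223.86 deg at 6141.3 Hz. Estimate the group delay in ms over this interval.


Group delay from phase difference:
tau = -d(phi)/d(omega)
d(phi) = -83.89 deg = -1.464157 rad
d(omega) = 2*pi*(6141.3 - 4757.1) = 8697.1851 rad/s
tau = -(-1.464157) / 8697.1851
    = 0.1683 ms

0.1683 ms


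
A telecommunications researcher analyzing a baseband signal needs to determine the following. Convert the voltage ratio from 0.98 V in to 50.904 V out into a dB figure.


Voltage gain in dB:
G = 20 * log10(Vout / Vin)
  = 20 * log10(50.904 / 0.98)
  = 20 * log10(51.942857)
  = 20 * 1.715526
  = 34.31 dB

34.31 dB


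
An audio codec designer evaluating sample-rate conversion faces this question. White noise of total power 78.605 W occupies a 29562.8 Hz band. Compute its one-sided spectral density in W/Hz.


Power spectral density:
PSD = P / BW
    = 78.605 / 29562.8
    = 0.00265892 W/Hz

0.00265892 W/Hz


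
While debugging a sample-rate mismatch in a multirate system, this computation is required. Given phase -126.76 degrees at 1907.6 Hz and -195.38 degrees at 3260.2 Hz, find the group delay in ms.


Group delay from phase difference:
tau = -d(phi)/d(omega)
d(phi) = -68.62 deg = -1.197645 rad
d(omega) = 2*pi*(3260.2 - 1907.6) = 8498.6364 rad/s
tau = -(-1.197645) / 8498.6364
    = 0.1409 ms

0.1409 ms


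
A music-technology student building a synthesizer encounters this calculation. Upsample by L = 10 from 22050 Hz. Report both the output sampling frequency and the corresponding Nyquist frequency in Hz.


Step 1 — output sample rate after interpolation by L:
fs_out = L * fs_in = 10 * 22050 = 220500 Hz

Step 2 — Nyquist frequency of the output stream:
f_Nyq = fs_out / 2 = 220500 / 2 = 110250.0 Hz

fs_out = 220500 Hz; f_Nyquist = 110250.0 Hz


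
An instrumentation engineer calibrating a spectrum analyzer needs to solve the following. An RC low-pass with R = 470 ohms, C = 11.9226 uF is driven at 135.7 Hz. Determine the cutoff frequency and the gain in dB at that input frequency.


Step 1 — cutoff frequency:
fc = 1 / (2*pi*R*C)
C = 11.9226 uF = 1.19226e-05 F
fc = 1 / (2*pi*470*1.19226e-05)
   = 28.4022 Hz

Step 2 — magnitude at f = 135.7 Hz:
|H(f)| = 1 / sqrt(1 + (f/fc)^2)
f/fc = 135.7 / 28.4022 = 4.777799
|H| = 1 / sqrt(1 + 22.827363) = 0.2048623
|H|_dB = 20*log10(0.2048623) = -13.77 dB

fc = 28.4022 Hz; |H(135.7 Hz)| = -13.77 dB


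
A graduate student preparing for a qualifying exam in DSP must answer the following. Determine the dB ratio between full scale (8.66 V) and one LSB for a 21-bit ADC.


Dynamic range from full-scale to LSB:
V_min = V_max / 2^bits = 8.66 / 2^21
DR = 20 * log10(V_max / V_min)
   = 20 * log10(2^21)
   = 20 * 21 * log10(2)
   = 126.43 dB

126.43 dB


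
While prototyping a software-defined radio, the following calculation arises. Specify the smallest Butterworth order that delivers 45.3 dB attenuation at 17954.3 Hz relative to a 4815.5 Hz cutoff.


Butterworth filter order formula:
n = log10(10^(A/10) - 1) / (2 * log10(f_stop/f_pass))
10^(45.3/10) - 1 = 33883.4156
f_stop/f_pass = 17954.3 / 4815.5 = 3.7284
n = 3.9631 -> ceil = 4

4


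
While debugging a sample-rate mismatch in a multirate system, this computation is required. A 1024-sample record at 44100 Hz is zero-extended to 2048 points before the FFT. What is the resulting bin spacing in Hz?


Frequency resolution after zero-padding:
N_padded = 1024 * 2 = 2048
df = fs / N_padded
   = 44100 / 2048
   = 21.5332 Hz

21.5332 Hz


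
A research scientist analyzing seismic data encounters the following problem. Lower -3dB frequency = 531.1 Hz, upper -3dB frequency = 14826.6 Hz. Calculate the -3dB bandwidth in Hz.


Bandwidth is the difference of -3dB frequencies:
BW = f_high - f_low
   = 14826.6 - 531.1
   = 14295.5 Hz

14295.5 Hz


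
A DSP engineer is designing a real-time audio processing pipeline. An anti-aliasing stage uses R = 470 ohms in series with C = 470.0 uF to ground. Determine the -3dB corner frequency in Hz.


Cutoff frequency of a first-order RC filter:
fc = 1 / (2 * pi * R * C)
C = 470.0 uF = 0.00047 F
fc = 1 / (2 * pi * 470 * 0.00047)
   = 1 / 1.387955634356
   = 0.720484 Hz

0.720484 Hz


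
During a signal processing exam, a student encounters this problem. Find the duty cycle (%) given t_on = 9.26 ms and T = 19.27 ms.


Duty cycle as a percentage:
DC = (t_on / T) * 100
   = (9.26 / 19.27) * 100
   = 0.48054 * 100
   = 48.05 %

48.05 %


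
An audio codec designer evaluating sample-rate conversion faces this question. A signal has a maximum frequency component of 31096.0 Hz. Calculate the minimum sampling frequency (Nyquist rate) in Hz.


The Nyquist rate is twice the maximum frequency component.
fs_min = 2 * fmax
      = 2 * 31096.0
      = 62192.0 Hz

62192.0


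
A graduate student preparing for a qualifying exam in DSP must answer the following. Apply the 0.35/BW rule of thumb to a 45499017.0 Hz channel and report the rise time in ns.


Rise time from bandwidth relationship:
tr = 0.35 / BW
   = 0.35 / 45499017.0
   = 7.692473884e-09 s
   = 7.6925 ns

7.6925 ns


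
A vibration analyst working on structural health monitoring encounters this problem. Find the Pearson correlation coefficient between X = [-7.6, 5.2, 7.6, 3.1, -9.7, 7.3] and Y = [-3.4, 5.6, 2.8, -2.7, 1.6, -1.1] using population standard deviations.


Pearson correlation coefficient (population):
r = cov(X,Y) / (std(X) * std(Y))
Mean X = 0.9833, Mean Y = 0.4667
Cov(X,Y) = 6.927778
Std(X) = 6.997003, Std(Y) = 3.175776
r = 0.3118

0.3118


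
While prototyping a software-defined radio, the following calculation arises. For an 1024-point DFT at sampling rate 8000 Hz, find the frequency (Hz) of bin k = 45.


Frequency of DFT bin k:
f_k = k * fs / N
    = 45 * 8000 / 1024
    = 360000 / 1024
    = 351.562 Hz

351.562 Hz


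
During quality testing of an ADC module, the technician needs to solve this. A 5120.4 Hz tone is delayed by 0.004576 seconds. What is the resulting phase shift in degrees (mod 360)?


Phase shift from frequency and time delay:
phi = 360 * f * t_delay
    = 360 * 5120.4 * 0.004576
    = 8435.14 degrees
    mod 360 = 155.14 degrees

155.14 degrees


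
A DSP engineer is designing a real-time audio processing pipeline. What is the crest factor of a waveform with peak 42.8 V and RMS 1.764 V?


Crest factor is the ratio of peak to RMS:
CF = V_peak / V_rms
   = 42.8 / 1.764
   = 24.263

24.263


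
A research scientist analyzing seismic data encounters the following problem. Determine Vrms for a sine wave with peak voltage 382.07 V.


RMS voltage for a sinusoidal waveform:
V_rms = V_peak / sqrt(2)
      = 382.07 / 1.414214
      = 270.164 V

270.164 V


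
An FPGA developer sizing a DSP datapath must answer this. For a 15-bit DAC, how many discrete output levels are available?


Number of quantization levels = 2^N
= 2^15
= 32768

32768


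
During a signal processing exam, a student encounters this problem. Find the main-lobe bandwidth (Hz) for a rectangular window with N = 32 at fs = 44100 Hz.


Main lobe width for a rectangular window:
Width = 2 * fs / N
      = 2 * 44100 / 32
      = 88200 / 32
      = 2756.25 Hz

2756.25 Hz


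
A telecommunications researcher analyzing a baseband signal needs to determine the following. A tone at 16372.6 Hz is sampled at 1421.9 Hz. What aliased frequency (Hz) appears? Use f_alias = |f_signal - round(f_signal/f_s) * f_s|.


Compute the nearest integer multiple of fs to the signal:
n = round(16372.6 / 1421.9) = 12
f_alias = |16372.6 - 12 * 1421.9|
        = |16372.6 - 17062.8|
        = 690.2 Hz

690.2


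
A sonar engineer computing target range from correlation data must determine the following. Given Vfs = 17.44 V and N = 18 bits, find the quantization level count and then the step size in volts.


Step 1 — number of quantization levels:
L = 2^N = 2^18 = 262144

Step 2 — LSB step size:
delta = Vfs / L
      = 17.44 / 262144
      = 6.653e-05 V

Levels = 262144; step size = 6.653e-05 V


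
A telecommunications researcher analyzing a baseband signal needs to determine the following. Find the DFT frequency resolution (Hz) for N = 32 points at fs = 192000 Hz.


DFT frequency resolution:
df = fs / N
   = 192000 / 32
   = 6000.0 Hz

6000.0 Hz


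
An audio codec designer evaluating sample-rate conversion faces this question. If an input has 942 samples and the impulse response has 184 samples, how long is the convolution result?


Linear convolution output length:
L = N + M - 1
  = 942 + 184 - 1
  = 1125 samples

1125


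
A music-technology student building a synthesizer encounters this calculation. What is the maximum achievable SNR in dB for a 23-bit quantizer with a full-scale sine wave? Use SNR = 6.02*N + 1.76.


Theoretical SNR for a full-scale sinusoid:
SNR = 6.02 * N + 1.76
    = 6.02 * 23 + 1.76
    = 138.46 + 1.76
    = 140.22 dB

140.22 dB


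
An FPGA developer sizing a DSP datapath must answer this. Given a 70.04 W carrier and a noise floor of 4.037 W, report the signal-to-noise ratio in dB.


SNR in decibels:
SNR = 10 * log10(Ps / Pn)
    = 10 * log10(70.04 / 4.037)
    = 10 * log10(17.3495)
    = 10 * 1.2393
    = 12.39 dB

12.39 dB


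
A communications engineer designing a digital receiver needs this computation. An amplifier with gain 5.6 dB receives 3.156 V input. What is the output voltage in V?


Output voltage from dB gain:
V_out = V_in * 10^(gain_dB / 20)
      = 3.156 * 10^(5.6 / 20)
      = 3.156 * 1.905461
      = 6.0136 V

6.0136 V


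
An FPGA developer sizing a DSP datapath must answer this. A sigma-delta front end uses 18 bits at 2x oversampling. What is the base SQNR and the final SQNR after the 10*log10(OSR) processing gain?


Step 1 — baseline SQNR at Nyquist:
SQNR_base = 6.02*N + 1.76
          = 6.02*18 + 1.76
          = 110.12 dB

Step 2 — oversampling processing gain:
G = 10*log10(OSR) = 10*log10(2) = 3.01 dB

Step 3 — total:
SQNR_total = 110.12 + 3.01 = 113.13 dB

Base SQNR = 110.12 dB; oversampled SQNR = 113.13 dB


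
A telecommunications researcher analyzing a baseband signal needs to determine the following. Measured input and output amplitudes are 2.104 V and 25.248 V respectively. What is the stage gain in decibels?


Voltage gain in dB:
G = 20 * log10(Vout / Vin)
  = 20 * log10(25.248 / 2.104)
  = 20 * log10(12.0)
  = 20 * 1.079181
  = 21.58 dB

21.58 dB


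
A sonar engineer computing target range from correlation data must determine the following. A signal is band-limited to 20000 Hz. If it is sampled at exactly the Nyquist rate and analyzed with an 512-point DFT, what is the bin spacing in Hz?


Step 1 — Nyquist sampling rate:
fs = 2 * fmax = 2 * 20000 = 40000 Hz

Step 2 — DFT bin spacing:
df = fs / N = 40000 / 512 = 78.125 Hz

78.125 Hz


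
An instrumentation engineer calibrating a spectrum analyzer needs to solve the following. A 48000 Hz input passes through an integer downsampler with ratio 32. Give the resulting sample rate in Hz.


Decimation reduces the sample rate:
fs_out = fs_in / M
       = 48000 / 32
       = 1500.0 Hz

1500.0 Hz


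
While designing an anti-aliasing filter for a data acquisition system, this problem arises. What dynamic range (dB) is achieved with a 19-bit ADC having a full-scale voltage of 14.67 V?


Dynamic range from full-scale to LSB:
V_min = V_max / 2^bits = 14.67 / 2^19
DR = 20 * log10(V_max / V_min)
   = 20 * log10(2^19)
   = 20 * 19 * log10(2)
   = 114.39 dB

114.39 dB


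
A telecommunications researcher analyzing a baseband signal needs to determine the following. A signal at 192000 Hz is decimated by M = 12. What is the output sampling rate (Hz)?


Decimation reduces the sample rate:
fs_out = fs_in / M
       = 192000 / 12
       = 16000.0 Hz

16000.0 Hz


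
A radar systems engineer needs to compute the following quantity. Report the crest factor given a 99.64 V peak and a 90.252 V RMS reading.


Crest factor is the ratio of peak to RMS:
CF = V_peak / V_rms
   = 99.64 / 90.252
   = 1.104

1.104


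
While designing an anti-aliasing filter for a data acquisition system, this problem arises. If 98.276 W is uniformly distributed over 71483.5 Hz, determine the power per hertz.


Power spectral density:
PSD = P / BW
    = 98.276 / 71483.5
    = 0.00137481 W/Hz

0.00137481 W/Hz


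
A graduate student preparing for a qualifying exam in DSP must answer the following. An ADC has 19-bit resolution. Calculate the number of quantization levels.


Number of quantization levels = 2^N
= 2^19
= 524288

524288


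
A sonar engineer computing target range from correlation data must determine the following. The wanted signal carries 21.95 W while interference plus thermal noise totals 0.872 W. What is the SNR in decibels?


SNR in decibels:
SNR = 10 * log10(Ps / Pn)
    = 10 * log10(21.95 / 0.872)
    = 10 * log10(25.172)
    = 10 * 1.4009
    = 14.01 dB

14.01 dB


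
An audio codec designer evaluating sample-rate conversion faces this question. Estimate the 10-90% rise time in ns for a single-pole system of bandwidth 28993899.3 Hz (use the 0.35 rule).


Rise time from bandwidth relationship:
tr = 0.35 / BW
   = 0.35 / 28993899.3
   = 1.207150499e-08 s
   = 12.0715 ns

12.0715 ns


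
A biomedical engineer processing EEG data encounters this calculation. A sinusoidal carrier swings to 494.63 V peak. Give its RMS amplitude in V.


RMS voltage for a sinusoidal waveform:
V_rms = V_peak / sqrt(2)
      = 494.63 / 1.414214
      = 349.756 V

349.756 V


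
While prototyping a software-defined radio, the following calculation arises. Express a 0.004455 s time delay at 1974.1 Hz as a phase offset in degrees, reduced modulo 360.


Phase shift from frequency and time delay:
phi = 360 * f * t_delay
    = 360 * 1974.1 * 0.004455
    = 3166.06 degrees
    mod 360 = 286.06 degrees

286.06 degrees


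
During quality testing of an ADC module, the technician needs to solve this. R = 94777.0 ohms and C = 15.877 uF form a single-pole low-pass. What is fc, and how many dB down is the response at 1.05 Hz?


Step 1 — cutoff frequency:
fc = 1 / (2*pi*R*C)
C = 15.877 uF = 1.5877e-05 F
fc = 1 / (2*pi*94777.0*1.5877e-05)
   = 0.105767 Hz

Step 2 — magnitude at f = 1.05 Hz:
|H(f)| = 1 / sqrt(1 + (f/fc)^2)
f/fc = 1.05 / 0.105767 = 9.927482
|H| = 1 / sqrt(1 + 98.554899) = 0.1002233
|H|_dB = 20*log10(0.1002233) = -19.98 dB

fc = 0.105767 Hz; |H(1.05 Hz)| = -19.98 dB


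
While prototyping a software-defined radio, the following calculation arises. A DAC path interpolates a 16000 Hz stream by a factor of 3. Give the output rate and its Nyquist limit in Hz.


Step 1 — output sample rate after interpolation by L:
fs_out = L * fs_in = 3 * 16000 = 48000 Hz

Step 2 — Nyquist frequency of the output stream:
f_Nyq = fs_out / 2 = 48000 / 2 = 24000.0 Hz

fs_out = 48000 Hz; f_Nyquist = 24000.0 Hz


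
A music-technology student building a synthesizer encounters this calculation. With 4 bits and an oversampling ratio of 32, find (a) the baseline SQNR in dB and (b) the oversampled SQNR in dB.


Step 1 — baseline SQNR at Nyquist:
SQNR_base = 6.02*N + 1.76
          = 6.02*4 + 1.76
          = 25.84 dB

Step 2 — oversampling processing gain:
G = 10*log10(OSR) = 10*log10(32) = 15.05 dB

Step 3 — total:
SQNR_total = 25.84 + 15.05 = 40.89 dB

Base SQNR = 25.84 dB; oversampled SQNR = 40.89 dB


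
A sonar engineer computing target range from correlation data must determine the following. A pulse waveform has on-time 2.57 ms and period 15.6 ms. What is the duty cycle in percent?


Duty cycle as a percentage:
DC = (t_on / T) * 100
   = (2.57 / 15.6) * 100
   = 0.164744 * 100
   = 16.47 %

16.47 %


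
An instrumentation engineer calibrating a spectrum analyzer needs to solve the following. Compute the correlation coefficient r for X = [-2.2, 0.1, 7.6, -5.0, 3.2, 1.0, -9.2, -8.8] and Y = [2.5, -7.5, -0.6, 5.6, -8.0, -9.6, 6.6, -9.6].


Pearson correlation coefficient (population):
r = cov(X,Y) / (std(X) * std(Y))
Mean X = -1.6625, Mean Y = -2.575
Cov(X,Y) = -10.562188
Std(X) = 5.46373, Std(Y) = 6.452277
r = -0.2996

-0.2996


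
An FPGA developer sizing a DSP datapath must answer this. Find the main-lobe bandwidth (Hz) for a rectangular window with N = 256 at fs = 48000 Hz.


Main lobe width for a rectangular window:
Width = 2 * fs / N
      = 2 * 48000 / 256
      = 96000 / 256
      = 375.0 Hz

375.0 Hz
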